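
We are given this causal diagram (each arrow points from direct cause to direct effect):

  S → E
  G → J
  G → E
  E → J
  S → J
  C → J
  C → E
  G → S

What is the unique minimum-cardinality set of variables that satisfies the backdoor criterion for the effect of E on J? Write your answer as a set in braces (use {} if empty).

Variables eligible for adjustment (non-descendants of E, excluding E and J): {C, G, S}.
Backdoor paths from E to J:
  P1: E <- G -> S -> J
  P2: E <- G -> J
  P3: E <- C -> J
  P4: E <- S <- G -> J
  P5: E <- S -> J
The empty set is not sufficient: P1 (E <- G -> S -> J) has no collider blocking it and no conditioned non-collider, so it is open.
Try {C, G, S}:
  P1: blocked at fork node G ∈ conditioning set.
  P2: blocked at fork node G ∈ conditioning set.
  P3: blocked at fork node C ∈ conditioning set.
  P4: blocked at chain node S ∈ conditioning set.
  P5: blocked at fork node S ∈ conditioning set.
{C, G, S} contains no descendant of E and blocks every backdoor path.
Every element of {C, G, S} is needed (dropping C leaves P3 open; dropping G leaves P2 open; dropping S leaves P5 open), so no proper subset is valid.
Among all size-3 subsets of the eligible variables, only {C, G, S} blocks every backdoor path, so it is the unique smallest valid adjustment set.

{C, G, S}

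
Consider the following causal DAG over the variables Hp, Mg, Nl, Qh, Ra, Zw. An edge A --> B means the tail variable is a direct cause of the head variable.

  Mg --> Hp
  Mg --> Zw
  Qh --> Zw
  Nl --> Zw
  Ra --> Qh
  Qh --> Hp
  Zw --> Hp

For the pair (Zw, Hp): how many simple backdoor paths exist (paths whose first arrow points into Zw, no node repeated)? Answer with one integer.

2

A backdoor path from Zw to Hp is any simple undirected path whose first edge points into Zw (i.e. leaves Zw via a parent).
Parents of Zw: {Mg, Nl, Qh}.
Enumerating:
  P1: Zw <- Qh -> Hp
  P2: Zw <- Mg -> Hp
That exhausts the simple backdoor paths. Count: 2.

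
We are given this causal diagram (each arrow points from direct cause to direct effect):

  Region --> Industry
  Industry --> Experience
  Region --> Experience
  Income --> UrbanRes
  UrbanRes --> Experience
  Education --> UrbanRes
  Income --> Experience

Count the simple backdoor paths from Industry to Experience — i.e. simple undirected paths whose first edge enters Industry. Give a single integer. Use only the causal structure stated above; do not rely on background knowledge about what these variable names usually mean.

A backdoor path from Industry to Experience is any simple undirected path whose first edge points into Industry (i.e. leaves Industry via a parent).
Parents of Industry: {Region}.
Enumerating:
  P1: Industry <- Region -> Experience
That exhausts the simple backdoor paths. Count: 1.

1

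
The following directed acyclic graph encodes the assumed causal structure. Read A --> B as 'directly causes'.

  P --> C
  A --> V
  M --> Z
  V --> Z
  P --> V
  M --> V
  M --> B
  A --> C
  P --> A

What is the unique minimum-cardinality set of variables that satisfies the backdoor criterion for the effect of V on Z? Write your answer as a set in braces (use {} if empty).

Variables eligible for adjustment (non-descendants of V, excluding V and Z): {A, B, C, M, P}.
Backdoor paths from V to Z:
  P1: V <- M -> Z
The empty set is not sufficient: P1 (V <- M -> Z) has no collider blocking it and no conditioned non-collider, so it is open.
Try {M}:
  P1: blocked at fork node M ∈ conditioning set.
{M} contains no descendant of V and blocks every backdoor path.
No other singleton works — e.g. {P} leaves P1 open — so {M} is the unique smallest valid adjustment set.

{M}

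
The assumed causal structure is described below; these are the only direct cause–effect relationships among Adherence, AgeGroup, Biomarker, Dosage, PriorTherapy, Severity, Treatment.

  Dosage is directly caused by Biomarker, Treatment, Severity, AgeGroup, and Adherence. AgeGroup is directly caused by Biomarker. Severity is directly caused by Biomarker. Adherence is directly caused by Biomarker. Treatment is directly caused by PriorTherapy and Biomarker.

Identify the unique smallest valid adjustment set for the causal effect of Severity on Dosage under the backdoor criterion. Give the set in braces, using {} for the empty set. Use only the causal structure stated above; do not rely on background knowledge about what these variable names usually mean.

Variables eligible for adjustment (non-descendants of Severity, excluding Severity and Dosage): {Adherence, AgeGroup, Biomarker, PriorTherapy, Treatment}.
Backdoor paths from Severity to Dosage:
  P1: Severity <- Biomarker -> Adherence -> Dosage
  P2: Severity <- Biomarker -> Treatment -> Dosage
  P3: Severity <- Biomarker -> AgeGroup -> Dosage
  P4: Severity <- Biomarker -> Dosage
The empty set is not sufficient: P1 (Severity <- Biomarker -> Adherence -> Dosage) has no collider blocking it and no conditioned non-collider, so it is open.
Try {Biomarker}:
  P1: blocked at fork node Biomarker ∈ conditioning set.
  P2: blocked at fork node Biomarker ∈ conditioning set.
  P3: blocked at fork node Biomarker ∈ conditioning set.
  P4: blocked at fork node Biomarker ∈ conditioning set.
{Biomarker} contains no descendant of Severity and blocks every backdoor path.
No other singleton works — e.g. {PriorTherapy} leaves P1 open — so {Biomarker} is the unique smallest valid adjustment set.

{Biomarker}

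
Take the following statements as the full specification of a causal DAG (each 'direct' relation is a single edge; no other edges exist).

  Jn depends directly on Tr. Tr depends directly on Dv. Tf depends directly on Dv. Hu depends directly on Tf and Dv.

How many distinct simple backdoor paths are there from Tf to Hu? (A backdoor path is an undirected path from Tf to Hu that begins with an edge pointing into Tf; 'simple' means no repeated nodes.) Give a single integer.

1

A backdoor path from Tf to Hu is any simple undirected path whose first edge points into Tf (i.e. leaves Tf via a parent).
Parents of Tf: {Dv}.
Enumerating:
  P1: Tf <- Dv -> Hu
That exhausts the simple backdoor paths. Count: 1.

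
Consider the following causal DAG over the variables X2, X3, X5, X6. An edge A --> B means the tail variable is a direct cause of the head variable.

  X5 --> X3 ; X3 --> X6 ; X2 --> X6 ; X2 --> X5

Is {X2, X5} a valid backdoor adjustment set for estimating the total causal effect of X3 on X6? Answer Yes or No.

Yes

Backdoor paths from X3 to X6 (paths whose first edge points into X3):
  P1: X3 <- X5 <- X2 -> X6
Condition 1 (no descendant of X3 in the set): holds — descendants of X3 are {X6}; none are in {X2, X5}.
Condition 2 (every backdoor path blocked by {X2, X5}):
  P1: blocked at chain node X5 ∈ conditioning set.
{X2, X5} satisfies the backdoor criterion.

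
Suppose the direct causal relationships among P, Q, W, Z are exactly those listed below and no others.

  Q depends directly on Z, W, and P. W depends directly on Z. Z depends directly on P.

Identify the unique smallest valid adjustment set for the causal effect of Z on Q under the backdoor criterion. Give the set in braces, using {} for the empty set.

{P}

Variables eligible for adjustment (non-descendants of Z, excluding Z and Q): {P}.
Backdoor paths from Z to Q:
  P1: Z <- P -> Q
The empty set is not sufficient: P1 (Z <- P -> Q) has no collider blocking it and no conditioned non-collider, so it is open.
Try {P}:
  P1: blocked at fork node P ∈ conditioning set.
{P} contains no descendant of Z and blocks every backdoor path.
{P} is the unique smallest valid adjustment set.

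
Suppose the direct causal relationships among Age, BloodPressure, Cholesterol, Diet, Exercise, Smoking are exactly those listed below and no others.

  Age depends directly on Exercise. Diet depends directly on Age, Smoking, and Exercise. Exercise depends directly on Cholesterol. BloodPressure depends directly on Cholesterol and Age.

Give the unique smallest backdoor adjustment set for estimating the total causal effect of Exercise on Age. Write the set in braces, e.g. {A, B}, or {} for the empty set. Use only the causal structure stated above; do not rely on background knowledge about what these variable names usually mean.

{}

Variables eligible for adjustment (non-descendants of Exercise, excluding Exercise and Age): {Cholesterol, Smoking}.
Backdoor paths from Exercise to Age:
  P1: Exercise <- Cholesterol -> BloodPressure <- Age
Each backdoor path contains an unconditioned collider, so every path is already blocked with the empty conditioning set:
  P1: blocked at collider BloodPressure (neither it nor any descendant is in the conditioning set).
The empty set is therefore the unique smallest valid set.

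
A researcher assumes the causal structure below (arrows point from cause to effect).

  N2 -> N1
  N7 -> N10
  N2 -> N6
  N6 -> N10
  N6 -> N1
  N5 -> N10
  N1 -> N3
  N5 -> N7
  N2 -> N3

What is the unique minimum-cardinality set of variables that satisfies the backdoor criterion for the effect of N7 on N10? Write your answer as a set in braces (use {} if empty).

Variables eligible for adjustment (non-descendants of N7, excluding N7 and N10): {N1, N2, N3, N5, N6}.
Backdoor paths from N7 to N10:
  P1: N7 <- N5 -> N10
The empty set is not sufficient: P1 (N7 <- N5 -> N10) has no collider blocking it and no conditioned non-collider, so it is open.
Try {N5}:
  P1: blocked at fork node N5 ∈ conditioning set.
{N5} contains no descendant of N7 and blocks every backdoor path.
No other singleton works — e.g. {N2} leaves P1 open — so {N5} is the unique smallest valid adjustment set.

{N5}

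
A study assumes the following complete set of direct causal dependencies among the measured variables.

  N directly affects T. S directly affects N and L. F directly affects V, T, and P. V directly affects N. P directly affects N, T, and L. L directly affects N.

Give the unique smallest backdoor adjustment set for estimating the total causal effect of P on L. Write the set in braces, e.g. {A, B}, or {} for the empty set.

{}

Variables eligible for adjustment (non-descendants of P, excluding P and L): {F, S, V}.
Backdoor paths from P to L:
  P1: P <- F -> V -> N <- S -> L
  P2: P <- F -> V -> N <- L
  P3: P <- F -> T <- N <- S -> L
  P4: P <- F -> T <- N <- L
Each backdoor path contains an unconditioned collider, so every path is already blocked with the empty conditioning set:
  P1: blocked at collider N (neither it nor any descendant is in the conditioning set).
  P2: blocked at collider N (neither it nor any descendant is in the conditioning set).
  P3: blocked at collider T (neither it nor any descendant is in the conditioning set).
  P4: blocked at collider T (neither it nor any descendant is in the conditioning set).
The empty set is therefore the unique smallest valid set.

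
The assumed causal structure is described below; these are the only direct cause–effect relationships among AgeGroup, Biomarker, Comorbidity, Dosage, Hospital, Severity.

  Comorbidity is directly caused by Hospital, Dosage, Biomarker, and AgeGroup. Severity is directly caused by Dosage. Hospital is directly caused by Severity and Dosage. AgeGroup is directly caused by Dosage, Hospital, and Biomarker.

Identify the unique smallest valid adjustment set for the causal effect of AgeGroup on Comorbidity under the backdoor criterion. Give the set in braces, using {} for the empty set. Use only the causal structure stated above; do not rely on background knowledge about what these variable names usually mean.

{Biomarker, Dosage, Hospital}

Variables eligible for adjustment (non-descendants of AgeGroup, excluding AgeGroup and Comorbidity): {Biomarker, Dosage, Hospital, Severity}.
Backdoor paths from AgeGroup to Comorbidity:
  P1: AgeGroup <- Biomarker -> Comorbidity
  P2: AgeGroup <- Dosage -> Severity -> Hospital -> Comorbidity
  P3: AgeGroup <- Dosage -> Hospital -> Comorbidity
  P4: AgeGroup <- Dosage -> Comorbidity
  P5: AgeGroup <- Hospital <- Dosage -> Comorbidity
  P6: AgeGroup <- Hospital <- Severity <- Dosage -> Comorbidity
  P7: AgeGroup <- Hospital -> Comorbidity
The empty set is not sufficient: P1 (AgeGroup <- Biomarker -> Comorbidity) has no collider blocking it and no conditioned non-collider, so it is open.
Try {Biomarker, Dosage, Hospital}:
  P1: blocked at fork node Biomarker ∈ conditioning set.
  P2: blocked at fork node Dosage ∈ conditioning set.
  P3: blocked at fork node Dosage ∈ conditioning set.
  P4: blocked at fork node Dosage ∈ conditioning set.
  P5: blocked at chain node Hospital ∈ conditioning set.
  P6: blocked at chain node Hospital ∈ conditioning set.
  P7: blocked at fork node Hospital ∈ conditioning set.
{Biomarker, Dosage, Hospital} contains no descendant of AgeGroup and blocks every backdoor path.
Every element of {Biomarker, Dosage, Hospital} is needed (dropping Biomarker leaves P1 open; dropping Dosage leaves P4 open; dropping Hospital leaves P7 open), so no proper subset is valid.
Among all size-3 subsets of the eligible variables, only {Biomarker, Dosage, Hospital} blocks every backdoor path, so it is the unique smallest valid adjustment set.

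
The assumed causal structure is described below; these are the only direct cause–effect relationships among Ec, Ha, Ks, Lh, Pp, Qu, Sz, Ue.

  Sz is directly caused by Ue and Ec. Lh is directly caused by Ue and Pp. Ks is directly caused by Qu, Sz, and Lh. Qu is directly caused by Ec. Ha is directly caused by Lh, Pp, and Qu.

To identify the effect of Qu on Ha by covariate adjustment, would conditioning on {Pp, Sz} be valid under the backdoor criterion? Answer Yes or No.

Backdoor paths from Qu to Ha (paths whose first edge points into Qu):
  P1: Qu <- Ec -> Sz <- Ue -> Lh <- Pp -> Ha
  P2: Qu <- Ec -> Sz <- Ue -> Lh -> Ha
  P3: Qu <- Ec -> Sz -> Ks <- Lh <- Pp -> Ha
  P4: Qu <- Ec -> Sz -> Ks <- Lh -> Ha
Condition 1 (no descendant of Qu in the set): holds — descendants of Qu are {Ha, Ks}; none are in {Pp, Sz}.
Condition 2 (every backdoor path blocked by {Pp, Sz}):
  P1: blocked at collider Lh (neither it nor any descendant is in the conditioning set).
  P2: open — collider(s) Sz are conditioned on (or have a conditioned descendant) and no non-collider on the path is in the set.
  P3: blocked at chain node Sz ∈ conditioning set.
  P4: blocked at chain node Sz ∈ conditioning set.
{Pp, Sz} does not satisfy the backdoor criterion.

No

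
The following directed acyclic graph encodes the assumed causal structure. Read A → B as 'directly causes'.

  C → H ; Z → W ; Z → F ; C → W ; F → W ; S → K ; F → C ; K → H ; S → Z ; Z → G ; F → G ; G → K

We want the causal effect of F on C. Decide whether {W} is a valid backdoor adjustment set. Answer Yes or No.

No

Backdoor paths from F to C (paths whose first edge points into F):
  P1: F <- Z <- S -> K -> H <- C
  P2: F <- Z -> G -> K -> H <- C
  P3: F <- Z -> W <- C
Condition 1 (no descendant of F in the set): FAILS — W is a descendant of F.
Condition 2 (every backdoor path blocked by {W}):
  P1: blocked at collider H (neither it nor any descendant is in the conditioning set).
  P2: blocked at collider H (neither it nor any descendant is in the conditioning set).
  P3: open — collider(s) W are conditioned on (or have a conditioned descendant) and no non-collider on the path is in the set.
{W} does not satisfy the backdoor criterion.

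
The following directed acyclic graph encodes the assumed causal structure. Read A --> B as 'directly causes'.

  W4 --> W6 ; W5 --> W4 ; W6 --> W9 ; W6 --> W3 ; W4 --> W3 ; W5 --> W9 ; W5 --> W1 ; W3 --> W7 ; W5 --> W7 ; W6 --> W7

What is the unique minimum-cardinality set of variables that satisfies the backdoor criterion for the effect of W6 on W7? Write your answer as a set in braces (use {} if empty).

Variables eligible for adjustment (non-descendants of W6, excluding W6 and W7): {W1, W4, W5}.
Backdoor paths from W6 to W7:
  P1: W6 <- W4 <- W5 -> W7
  P2: W6 <- W4 -> W3 -> W7
The empty set is not sufficient: P1 (W6 <- W4 <- W5 -> W7) has no collider blocking it and no conditioned non-collider, so it is open.
Try {W4}:
  P1: blocked at chain node W4 ∈ conditioning set.
  P2: blocked at fork node W4 ∈ conditioning set.
{W4} contains no descendant of W6 and blocks every backdoor path.
No other singleton works — e.g. {W5} leaves P2 open — so {W4} is the unique smallest valid adjustment set.

{W4}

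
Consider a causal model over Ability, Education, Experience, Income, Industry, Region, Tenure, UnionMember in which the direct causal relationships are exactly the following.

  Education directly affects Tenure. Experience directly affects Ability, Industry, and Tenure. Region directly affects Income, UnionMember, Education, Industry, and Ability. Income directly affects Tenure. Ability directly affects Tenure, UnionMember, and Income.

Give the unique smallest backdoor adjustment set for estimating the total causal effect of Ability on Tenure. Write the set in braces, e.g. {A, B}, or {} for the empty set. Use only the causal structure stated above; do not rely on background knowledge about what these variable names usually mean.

Variables eligible for adjustment (non-descendants of Ability, excluding Ability and Tenure): {Education, Experience, Industry, Region}.
Backdoor paths from Ability to Tenure:
  P1: Ability <- Region -> Income -> Tenure
  P2: Ability <- Region -> Industry <- Experience -> Tenure
  P3: Ability <- Region -> Education -> Tenure
  P4: Ability <- Experience -> Industry <- Region -> Income -> Tenure
  P5: Ability <- Experience -> Industry <- Region -> Education -> Tenure
  P6: Ability <- Experience -> Tenure
The empty set is not sufficient: P1 (Ability <- Region -> Income -> Tenure) has no collider blocking it and no conditioned non-collider, so it is open.
Try {Experience, Region}:
  P1: blocked at fork node Region ∈ conditioning set.
  P2: blocked at fork node Region ∈ conditioning set.
  P3: blocked at fork node Region ∈ conditioning set.
  P4: blocked at fork node Experience ∈ conditioning set.
  P5: blocked at fork node Experience ∈ conditioning set.
  P6: blocked at fork node Experience ∈ conditioning set.
{Experience, Region} contains no descendant of Ability and blocks every backdoor path.
Every element of {Experience, Region} is needed (dropping Experience leaves P6 open; dropping Region leaves P1 open), so no proper subset is valid.
Among all size-2 subsets of the eligible variables, only {Experience, Region} blocks every backdoor path, so it is the unique smallest valid adjustment set.

{Experience, Region}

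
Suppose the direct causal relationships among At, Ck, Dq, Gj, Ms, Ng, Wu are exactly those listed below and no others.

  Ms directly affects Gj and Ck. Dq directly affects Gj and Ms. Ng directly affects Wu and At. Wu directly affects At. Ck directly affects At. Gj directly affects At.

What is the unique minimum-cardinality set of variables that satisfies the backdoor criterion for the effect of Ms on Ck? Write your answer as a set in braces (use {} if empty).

Variables eligible for adjustment (non-descendants of Ms, excluding Ms and Ck): {Dq, Ng, Wu}.
Backdoor paths from Ms to Ck:
  P1: Ms <- Dq -> Gj -> At <- Ck
Each backdoor path contains an unconditioned collider, so every path is already blocked with the empty conditioning set:
  P1: blocked at collider At (neither it nor any descendant is in the conditioning set).
The empty set is therefore the unique smallest valid set.

{}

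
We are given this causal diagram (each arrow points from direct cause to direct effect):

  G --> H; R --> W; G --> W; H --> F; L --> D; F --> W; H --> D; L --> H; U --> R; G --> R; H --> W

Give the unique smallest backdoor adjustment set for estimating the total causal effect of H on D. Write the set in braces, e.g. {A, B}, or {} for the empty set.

Variables eligible for adjustment (non-descendants of H, excluding H and D): {G, L, R, U}.
Backdoor paths from H to D:
  P1: H <- L -> D
The empty set is not sufficient: P1 (H <- L -> D) has no collider blocking it and no conditioned non-collider, so it is open.
Try {L}:
  P1: blocked at fork node L ∈ conditioning set.
{L} contains no descendant of H and blocks every backdoor path.
No other singleton works — e.g. {G} leaves P1 open — so {L} is the unique smallest valid adjustment set.

{L}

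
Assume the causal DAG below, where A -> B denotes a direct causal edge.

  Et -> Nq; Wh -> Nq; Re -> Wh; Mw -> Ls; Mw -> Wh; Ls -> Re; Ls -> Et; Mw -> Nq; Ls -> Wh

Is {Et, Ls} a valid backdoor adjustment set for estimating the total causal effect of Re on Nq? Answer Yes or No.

Backdoor paths from Re to Nq (paths whose first edge points into Re):
  P1: Re <- Ls <- Mw -> Wh -> Nq
  P2: Re <- Ls <- Mw -> Nq
  P3: Re <- Ls -> Wh <- Mw -> Nq
  P4: Re <- Ls -> Wh -> Nq
  P5: Re <- Ls -> Et -> Nq
Condition 1 (no descendant of Re in the set): holds — descendants of Re are {Nq, Wh}; none are in {Et, Ls}.
Condition 2 (every backdoor path blocked by {Et, Ls}):
  P1: blocked at chain node Ls ∈ conditioning set.
  P2: blocked at chain node Ls ∈ conditioning set.
  P3: blocked at fork node Ls ∈ conditioning set.
  P4: blocked at fork node Ls ∈ conditioning set.
  P5: blocked at fork node Ls ∈ conditioning set.
{Et, Ls} satisfies the backdoor criterion.

Yes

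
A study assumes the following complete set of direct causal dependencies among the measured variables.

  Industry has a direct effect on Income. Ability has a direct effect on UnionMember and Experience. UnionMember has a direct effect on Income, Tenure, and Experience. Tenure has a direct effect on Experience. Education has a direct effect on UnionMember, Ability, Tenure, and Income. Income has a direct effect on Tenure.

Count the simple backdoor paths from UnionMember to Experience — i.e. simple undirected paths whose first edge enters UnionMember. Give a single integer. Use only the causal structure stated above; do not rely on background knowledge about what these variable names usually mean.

6

A backdoor path from UnionMember to Experience is any simple undirected path whose first edge points into UnionMember (i.e. leaves UnionMember via a parent).
Parents of UnionMember: {Ability, Education}.
Enumerating:
  P1: UnionMember <- Education -> Ability -> Experience
  P2: UnionMember <- Education -> Income -> Tenure -> Experience
  P3: UnionMember <- Education -> Tenure -> Experience
  P4: UnionMember <- Ability <- Education -> Income -> Tenure -> Experience
  P5: UnionMember <- Ability <- Education -> Tenure -> Experience
  P6: UnionMember <- Ability -> Experience
That exhausts the simple backdoor paths. Count: 6.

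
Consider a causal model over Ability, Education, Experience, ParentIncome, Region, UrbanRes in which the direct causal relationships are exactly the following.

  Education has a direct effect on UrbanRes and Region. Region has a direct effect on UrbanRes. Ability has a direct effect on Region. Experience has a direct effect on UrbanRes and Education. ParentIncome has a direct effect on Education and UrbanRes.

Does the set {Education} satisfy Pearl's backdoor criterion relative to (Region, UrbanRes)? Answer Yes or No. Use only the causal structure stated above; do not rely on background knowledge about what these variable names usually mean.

Backdoor paths from Region to UrbanRes (paths whose first edge points into Region):
  P1: Region <- Education <- Experience -> UrbanRes
  P2: Region <- Education <- ParentIncome -> UrbanRes
  P3: Region <- Education -> UrbanRes
Condition 1 (no descendant of Region in the set): holds — descendants of Region are {UrbanRes}; none are in {Education}.
Condition 2 (every backdoor path blocked by {Education}):
  P1: blocked at chain node Education ∈ conditioning set.
  P2: blocked at chain node Education ∈ conditioning set.
  P3: blocked at fork node Education ∈ conditioning set.
{Education} satisfies the backdoor criterion.

Yes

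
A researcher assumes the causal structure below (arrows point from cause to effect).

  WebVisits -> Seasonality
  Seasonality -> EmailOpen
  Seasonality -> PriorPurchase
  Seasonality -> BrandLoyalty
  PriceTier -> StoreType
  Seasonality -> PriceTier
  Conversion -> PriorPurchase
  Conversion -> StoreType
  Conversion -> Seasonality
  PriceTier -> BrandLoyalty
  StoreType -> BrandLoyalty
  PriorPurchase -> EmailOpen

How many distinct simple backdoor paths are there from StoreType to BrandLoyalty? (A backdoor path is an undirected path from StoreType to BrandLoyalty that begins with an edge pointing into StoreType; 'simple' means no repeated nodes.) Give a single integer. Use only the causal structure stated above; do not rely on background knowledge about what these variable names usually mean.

8

A backdoor path from StoreType to BrandLoyalty is any simple undirected path whose first edge points into StoreType (i.e. leaves StoreType via a parent).
Parents of StoreType: {Conversion, PriceTier}.
Enumerating:
  P1: StoreType <- Conversion -> Seasonality -> PriceTier -> BrandLoyalty
  P2: StoreType <- Conversion -> Seasonality -> BrandLoyalty
  P3: StoreType <- Conversion -> PriorPurchase <- Seasonality -> PriceTier -> BrandLoyalty
  P4: StoreType <- Conversion -> PriorPurchase <- Seasonality -> BrandLoyalty
  P5: StoreType <- Conversion -> PriorPurchase -> EmailOpen <- Seasonality -> PriceTier -> BrandLoyalty
  P6: StoreType <- Conversion -> PriorPurchase -> EmailOpen <- Seasonality -> BrandLoyalty
  P7: StoreType <- PriceTier <- Seasonality -> BrandLoyalty
  P8: StoreType <- PriceTier -> BrandLoyalty
That exhausts the simple backdoor paths. Count: 8.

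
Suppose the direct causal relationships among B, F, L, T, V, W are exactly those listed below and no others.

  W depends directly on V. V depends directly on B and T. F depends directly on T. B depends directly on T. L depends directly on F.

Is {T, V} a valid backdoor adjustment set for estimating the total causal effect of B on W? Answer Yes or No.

Backdoor paths from B to W (paths whose first edge points into B):
  P1: B <- T -> V -> W
Condition 1 (no descendant of B in the set): FAILS — V is a descendant of B.
Condition 2 (every backdoor path blocked by {T, V}):
  P1: blocked at fork node T ∈ conditioning set.
{T, V} does not satisfy the backdoor criterion.

No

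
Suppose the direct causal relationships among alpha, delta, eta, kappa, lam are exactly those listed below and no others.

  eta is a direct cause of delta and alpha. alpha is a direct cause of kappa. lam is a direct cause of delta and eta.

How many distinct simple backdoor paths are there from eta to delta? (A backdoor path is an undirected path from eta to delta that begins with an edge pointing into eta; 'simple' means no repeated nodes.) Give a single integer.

1

A backdoor path from eta to delta is any simple undirected path whose first edge points into eta (i.e. leaves eta via a parent).
Parents of eta: {lam}.
Enumerating:
  P1: eta <- lam -> delta
That exhausts the simple backdoor paths. Count: 1.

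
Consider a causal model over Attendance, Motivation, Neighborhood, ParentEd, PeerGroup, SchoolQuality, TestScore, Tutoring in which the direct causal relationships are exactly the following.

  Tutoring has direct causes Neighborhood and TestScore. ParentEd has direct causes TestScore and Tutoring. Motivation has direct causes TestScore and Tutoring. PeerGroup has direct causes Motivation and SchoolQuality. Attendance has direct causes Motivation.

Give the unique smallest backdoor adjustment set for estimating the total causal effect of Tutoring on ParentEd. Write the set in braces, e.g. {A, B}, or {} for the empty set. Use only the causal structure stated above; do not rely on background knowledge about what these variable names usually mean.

{TestScore}

Variables eligible for adjustment (non-descendants of Tutoring, excluding Tutoring and ParentEd): {Neighborhood, SchoolQuality, TestScore}.
Backdoor paths from Tutoring to ParentEd:
  P1: Tutoring <- TestScore -> ParentEd
The empty set is not sufficient: P1 (Tutoring <- TestScore -> ParentEd) has no collider blocking it and no conditioned non-collider, so it is open.
Try {TestScore}:
  P1: blocked at fork node TestScore ∈ conditioning set.
{TestScore} contains no descendant of Tutoring and blocks every backdoor path.
No other singleton works — e.g. {SchoolQuality} leaves P1 open — so {TestScore} is the unique smallest valid adjustment set.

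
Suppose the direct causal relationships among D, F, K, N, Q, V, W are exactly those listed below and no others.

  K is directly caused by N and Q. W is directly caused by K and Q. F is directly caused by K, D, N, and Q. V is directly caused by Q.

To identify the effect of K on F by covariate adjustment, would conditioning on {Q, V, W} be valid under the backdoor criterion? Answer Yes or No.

No

Backdoor paths from K to F (paths whose first edge points into K):
  P1: K <- N -> F
  P2: K <- Q -> F
Condition 1 (no descendant of K in the set): FAILS — W is a descendant of K.
Condition 2 (every backdoor path blocked by {Q, V, W}):
  P1: open — no interior node is in the conditioning set.
  P2: blocked at fork node Q ∈ conditioning set.
{Q, V, W} does not satisfy the backdoor criterion.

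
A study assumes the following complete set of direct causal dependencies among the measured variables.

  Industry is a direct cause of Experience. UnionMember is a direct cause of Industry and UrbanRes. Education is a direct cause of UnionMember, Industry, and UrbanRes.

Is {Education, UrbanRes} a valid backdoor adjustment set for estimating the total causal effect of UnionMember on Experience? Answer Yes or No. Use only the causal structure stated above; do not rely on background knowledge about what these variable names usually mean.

No

Backdoor paths from UnionMember to Experience (paths whose first edge points into UnionMember):
  P1: UnionMember <- Education -> Industry -> Experience
Condition 1 (no descendant of UnionMember in the set): FAILS — UrbanRes is a descendant of UnionMember.
Condition 2 (every backdoor path blocked by {Education, UrbanRes}):
  P1: blocked at fork node Education ∈ conditioning set.
{Education, UrbanRes} does not satisfy the backdoor criterion.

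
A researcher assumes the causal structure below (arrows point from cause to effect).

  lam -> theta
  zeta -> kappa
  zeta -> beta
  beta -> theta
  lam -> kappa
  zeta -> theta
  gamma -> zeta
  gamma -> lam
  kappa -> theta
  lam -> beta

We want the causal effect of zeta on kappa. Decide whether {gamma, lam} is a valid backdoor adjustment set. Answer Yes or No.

Backdoor paths from zeta to kappa (paths whose first edge points into zeta):
  P1: zeta <- gamma -> lam -> kappa
  P2: zeta <- gamma -> lam -> beta -> theta <- kappa
  P3: zeta <- gamma -> lam -> theta <- kappa
Condition 1 (no descendant of zeta in the set): holds — descendants of zeta are {beta, kappa, theta}; none are in {gamma, lam}.
Condition 2 (every backdoor path blocked by {gamma, lam}):
  P1: blocked at fork node gamma ∈ conditioning set.
  P2: blocked at fork node gamma ∈ conditioning set.
  P3: blocked at fork node gamma ∈ conditioning set.
{gamma, lam} satisfies the backdoor criterion.

Yes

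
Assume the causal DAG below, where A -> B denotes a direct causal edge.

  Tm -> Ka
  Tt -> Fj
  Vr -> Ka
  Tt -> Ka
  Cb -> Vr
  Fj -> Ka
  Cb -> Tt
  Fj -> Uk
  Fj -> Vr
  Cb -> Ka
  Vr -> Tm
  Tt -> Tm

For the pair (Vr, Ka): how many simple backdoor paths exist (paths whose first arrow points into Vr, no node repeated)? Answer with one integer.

8

A backdoor path from Vr to Ka is any simple undirected path whose first edge points into Vr (i.e. leaves Vr via a parent).
Parents of Vr: {Cb, Fj}.
Enumerating:
  P1: Vr <- Cb -> Tt -> Fj -> Ka
  P2: Vr <- Cb -> Tt -> Tm -> Ka
  P3: Vr <- Cb -> Tt -> Ka
  P4: Vr <- Cb -> Ka
  P5: Vr <- Fj <- Tt <- Cb -> Ka
  P6: Vr <- Fj <- Tt -> Tm -> Ka
  P7: Vr <- Fj <- Tt -> Ka
  P8: Vr <- Fj -> Ka
That exhausts the simple backdoor paths. Count: 8.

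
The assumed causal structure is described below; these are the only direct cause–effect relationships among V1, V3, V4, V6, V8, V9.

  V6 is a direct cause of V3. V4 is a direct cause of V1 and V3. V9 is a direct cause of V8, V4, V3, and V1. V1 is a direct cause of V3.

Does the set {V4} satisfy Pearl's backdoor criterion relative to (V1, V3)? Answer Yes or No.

Backdoor paths from V1 to V3 (paths whose first edge points into V1):
  P1: V1 <- V9 -> V4 -> V3
  P2: V1 <- V9 -> V3
  P3: V1 <- V4 <- V9 -> V3
  P4: V1 <- V4 -> V3
Condition 1 (no descendant of V1 in the set): holds — descendants of V1 are {V3}; none are in {V4}.
Condition 2 (every backdoor path blocked by {V4}):
  P1: blocked at chain node V4 ∈ conditioning set.
  P2: open — no interior node is in the conditioning set.
  P3: blocked at chain node V4 ∈ conditioning set.
  P4: blocked at fork node V4 ∈ conditioning set.
{V4} does not satisfy the backdoor criterion.

No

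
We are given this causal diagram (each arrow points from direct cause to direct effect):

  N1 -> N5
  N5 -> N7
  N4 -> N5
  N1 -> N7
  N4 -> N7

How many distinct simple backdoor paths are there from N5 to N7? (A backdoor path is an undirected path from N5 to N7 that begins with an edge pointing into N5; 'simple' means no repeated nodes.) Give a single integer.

2

A backdoor path from N5 to N7 is any simple undirected path whose first edge points into N5 (i.e. leaves N5 via a parent).
Parents of N5: {N1, N4}.
Enumerating:
  P1: N5 <- N4 -> N7
  P2: N5 <- N1 -> N7
That exhausts the simple backdoor paths. Count: 2.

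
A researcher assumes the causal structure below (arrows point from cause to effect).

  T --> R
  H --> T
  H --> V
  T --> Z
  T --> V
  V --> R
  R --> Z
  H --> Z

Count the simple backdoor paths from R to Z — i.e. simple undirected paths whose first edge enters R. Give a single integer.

A backdoor path from R to Z is any simple undirected path whose first edge points into R (i.e. leaves R via a parent).
Parents of R: {T, V}.
Enumerating:
  P1: R <- T <- H -> Z
  P2: R <- T -> V <- H -> Z
  P3: R <- T -> Z
  P4: R <- V <- H -> T -> Z
  P5: R <- V <- H -> Z
  P6: R <- V <- T <- H -> Z
  P7: R <- V <- T -> Z
That exhausts the simple backdoor paths. Count: 7.

7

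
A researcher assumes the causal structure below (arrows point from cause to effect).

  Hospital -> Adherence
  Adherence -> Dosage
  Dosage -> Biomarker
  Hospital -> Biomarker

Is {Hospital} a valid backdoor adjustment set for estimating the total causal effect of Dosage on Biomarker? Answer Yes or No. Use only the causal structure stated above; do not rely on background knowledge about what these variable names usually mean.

Backdoor paths from Dosage to Biomarker (paths whose first edge points into Dosage):
  P1: Dosage <- Adherence <- Hospital -> Biomarker
Condition 1 (no descendant of Dosage in the set): holds — descendants of Dosage are {Biomarker}; none are in {Hospital}.
Condition 2 (every backdoor path blocked by {Hospital}):
  P1: blocked at fork node Hospital ∈ conditioning set.
{Hospital} satisfies the backdoor criterion.

Yes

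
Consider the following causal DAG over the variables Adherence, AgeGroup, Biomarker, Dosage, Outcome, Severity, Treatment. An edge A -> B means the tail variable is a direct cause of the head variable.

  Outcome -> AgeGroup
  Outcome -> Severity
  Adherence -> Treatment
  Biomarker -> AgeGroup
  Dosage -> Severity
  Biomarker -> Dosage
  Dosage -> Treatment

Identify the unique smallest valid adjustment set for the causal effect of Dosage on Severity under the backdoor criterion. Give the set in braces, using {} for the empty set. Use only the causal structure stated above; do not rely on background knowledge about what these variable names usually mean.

{}

Variables eligible for adjustment (non-descendants of Dosage, excluding Dosage and Severity): {Adherence, AgeGroup, Biomarker, Outcome}.
Backdoor paths from Dosage to Severity:
  P1: Dosage <- Biomarker -> AgeGroup <- Outcome -> Severity
Each backdoor path contains an unconditioned collider, so every path is already blocked with the empty conditioning set:
  P1: blocked at collider AgeGroup (neither it nor any descendant is in the conditioning set).
The empty set is therefore the unique smallest valid set.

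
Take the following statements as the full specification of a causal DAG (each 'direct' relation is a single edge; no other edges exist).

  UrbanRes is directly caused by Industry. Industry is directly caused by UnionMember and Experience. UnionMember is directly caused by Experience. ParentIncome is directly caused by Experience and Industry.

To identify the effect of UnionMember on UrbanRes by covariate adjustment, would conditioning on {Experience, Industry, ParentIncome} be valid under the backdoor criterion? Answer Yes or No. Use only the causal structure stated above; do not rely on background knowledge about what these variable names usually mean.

No

Backdoor paths from UnionMember to UrbanRes (paths whose first edge points into UnionMember):
  P1: UnionMember <- Experience -> Industry -> UrbanRes
  P2: UnionMember <- Experience -> ParentIncome <- Industry -> UrbanRes
Condition 1 (no descendant of UnionMember in the set): FAILS — Industry and ParentIncome are descendants of UnionMember.
Condition 2 (every backdoor path blocked by {Experience, Industry, ParentIncome}):
  P1: blocked at fork node Experience ∈ conditioning set.
  P2: blocked at fork node Experience ∈ conditioning set.
{Experience, Industry, ParentIncome} does not satisfy the backdoor criterion.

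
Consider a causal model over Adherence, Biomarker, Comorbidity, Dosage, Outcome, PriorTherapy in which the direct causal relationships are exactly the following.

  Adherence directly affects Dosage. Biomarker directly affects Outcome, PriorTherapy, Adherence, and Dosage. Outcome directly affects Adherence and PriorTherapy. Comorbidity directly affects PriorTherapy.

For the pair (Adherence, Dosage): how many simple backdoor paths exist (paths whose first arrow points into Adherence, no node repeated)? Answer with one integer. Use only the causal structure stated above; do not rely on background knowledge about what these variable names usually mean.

A backdoor path from Adherence to Dosage is any simple undirected path whose first edge points into Adherence (i.e. leaves Adherence via a parent).
Parents of Adherence: {Biomarker, Outcome}.
Enumerating:
  P1: Adherence <- Biomarker -> Dosage
  P2: Adherence <- Outcome <- Biomarker -> Dosage
  P3: Adherence <- Outcome -> PriorTherapy <- Biomarker -> Dosage
That exhausts the simple backdoor paths. Count: 3.

3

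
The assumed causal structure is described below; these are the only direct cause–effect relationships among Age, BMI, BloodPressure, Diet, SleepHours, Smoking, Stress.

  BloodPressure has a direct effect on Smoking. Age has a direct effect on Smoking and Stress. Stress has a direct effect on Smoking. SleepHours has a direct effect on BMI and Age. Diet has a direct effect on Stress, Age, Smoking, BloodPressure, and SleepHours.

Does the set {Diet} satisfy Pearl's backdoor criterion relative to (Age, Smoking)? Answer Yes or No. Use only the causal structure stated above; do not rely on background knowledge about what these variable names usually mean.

Backdoor paths from Age to Smoking (paths whose first edge points into Age):
  P1: Age <- Diet -> BloodPressure -> Smoking
  P2: Age <- Diet -> Stress -> Smoking
  P3: Age <- Diet -> Smoking
  P4: Age <- SleepHours <- Diet -> BloodPressure -> Smoking
  P5: Age <- SleepHours <- Diet -> Stress -> Smoking
  P6: Age <- SleepHours <- Diet -> Smoking
Condition 1 (no descendant of Age in the set): holds — descendants of Age are {Smoking, Stress}; none are in {Diet}.
Condition 2 (every backdoor path blocked by {Diet}):
  P1: blocked at fork node Diet ∈ conditioning set.
  P2: blocked at fork node Diet ∈ conditioning set.
  P3: blocked at fork node Diet ∈ conditioning set.
  P4: blocked at fork node Diet ∈ conditioning set.
  P5: blocked at fork node Diet ∈ conditioning set.
  P6: blocked at fork node Diet ∈ conditioning set.
{Diet} satisfies the backdoor criterion.

Yes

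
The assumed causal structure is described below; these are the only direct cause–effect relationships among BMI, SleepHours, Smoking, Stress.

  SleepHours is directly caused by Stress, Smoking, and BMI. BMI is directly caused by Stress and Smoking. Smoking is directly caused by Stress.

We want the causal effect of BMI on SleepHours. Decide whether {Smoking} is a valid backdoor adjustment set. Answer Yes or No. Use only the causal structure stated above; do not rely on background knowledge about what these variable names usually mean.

Backdoor paths from BMI to SleepHours (paths whose first edge points into BMI):
  P1: BMI <- Stress -> Smoking -> SleepHours
  P2: BMI <- Stress -> SleepHours
  P3: BMI <- Smoking <- Stress -> SleepHours
  P4: BMI <- Smoking -> SleepHours
Condition 1 (no descendant of BMI in the set): holds — descendants of BMI are {SleepHours}; none are in {Smoking}.
Condition 2 (every backdoor path blocked by {Smoking}):
  P1: blocked at chain node Smoking ∈ conditioning set.
  P2: open — no interior node is in the conditioning set.
  P3: blocked at chain node Smoking ∈ conditioning set.
  P4: blocked at fork node Smoking ∈ conditioning set.
{Smoking} does not satisfy the backdoor criterion.

No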